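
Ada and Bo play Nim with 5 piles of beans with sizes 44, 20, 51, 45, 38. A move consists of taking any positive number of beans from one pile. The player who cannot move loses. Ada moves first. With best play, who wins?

Nim-sum: 44 ⊕ 20 ⊕ 51 ⊕ 45 ⊕ 38 = 0.
The nim-sum is 0, so this is a P-position: the player to move is in a losing position under optimal play; Ada is about to move from it and so loses — Bo wins.

Bo wins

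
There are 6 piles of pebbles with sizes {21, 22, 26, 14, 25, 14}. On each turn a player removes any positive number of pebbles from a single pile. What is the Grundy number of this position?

In binary:
  10101  (21)
  10110  (22)
  11010  (26)
  01110  (14)
  11001  (25)
  01110  (14)
  -----
  00000  (0)

0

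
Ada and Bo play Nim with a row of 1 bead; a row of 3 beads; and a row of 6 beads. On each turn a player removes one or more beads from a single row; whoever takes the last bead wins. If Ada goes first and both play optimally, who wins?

Ada wins

Nim-sum: 1 ^ 3 ^ 6 = 4.
The nim-sum is 4 ≠ 0, so this is an N-position: the player to move can win; Ada has a winning move.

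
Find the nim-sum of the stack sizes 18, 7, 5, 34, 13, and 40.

Nim-sum: 18 ⊕ 7 ⊕ 5 ⊕ 34 ⊕ 13 ⊕ 40 = 23.

23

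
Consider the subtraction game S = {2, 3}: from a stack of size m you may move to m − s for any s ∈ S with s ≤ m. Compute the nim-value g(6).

0

Build the Grundy sequence with g(k) = mex{g(k−s) : s ∈ {2, 3}, s ≤ k}:
k:     0  1  2  3  4  5  6
g(k):  0  0  1  1  2  0  0
So g(6) = 0.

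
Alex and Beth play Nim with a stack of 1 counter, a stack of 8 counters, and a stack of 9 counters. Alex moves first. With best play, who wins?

Nim-sum: 1 ⊕ 8 ⊕ 9 = 0.
The nim-sum is 0, so this is a P-position: the player to move is in a losing position under optimal play; Alex is about to move from it and so loses — Beth wins.

Beth wins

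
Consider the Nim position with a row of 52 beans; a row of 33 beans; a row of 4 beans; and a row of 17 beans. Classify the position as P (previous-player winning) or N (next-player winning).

P-position

Bitwise XOR of the heap sizes:
  110100  (52)
  100001  (33)
  000100  (4)
  010001  (17)
  ------
  000000  (0)
The nim-sum is 0, so this is a P-position: the player to move is in a losing position under optimal play.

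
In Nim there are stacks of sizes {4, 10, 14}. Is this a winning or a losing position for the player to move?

Losing position

Write each in binary and XOR column by column:
  0100  (4)
  1010  (10)
  1110  (14)
  ----
  0000  (0)
The nim-sum is 0, so this is a P-position: the player to move is in a losing position under optimal play.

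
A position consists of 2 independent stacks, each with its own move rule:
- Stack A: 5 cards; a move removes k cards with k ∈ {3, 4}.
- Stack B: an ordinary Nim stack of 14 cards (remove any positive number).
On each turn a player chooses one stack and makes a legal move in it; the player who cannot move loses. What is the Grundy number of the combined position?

15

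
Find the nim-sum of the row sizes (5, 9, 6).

10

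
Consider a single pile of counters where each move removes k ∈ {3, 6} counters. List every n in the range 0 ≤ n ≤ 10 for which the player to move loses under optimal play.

0, 1, 2, 9, 10

Compute g(0), g(1), … for moves {3, 6}:
g(0) = mex{} = 0
g(1) = mex{} = 0
g(2) = mex{} = 0
g(3) = mex{0} = 1
g(4) = mex{0} = 1
g(5) = mex{0} = 1
g(6) = mex{0,1} = 2
g(7) = mex{0,1} = 2
g(8) = mex{0,1} = 2
g(9) = mex{1,2} = 0
g(10) = mex{1,2} = 0
The P-positions (g = 0) in 0..10 are 0, 1, 2, 9, 10.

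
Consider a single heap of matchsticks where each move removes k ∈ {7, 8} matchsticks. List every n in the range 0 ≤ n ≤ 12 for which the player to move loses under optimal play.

Build the Grundy sequence with g(k) = mex{g(k−s) : s ∈ {7, 8}, s ≤ k}:
g(0) = mex{} = 0
g(1) = mex{} = 0
g(2) = mex{} = 0
g(3) = mex{} = 0
g(4) = mex{} = 0
g(5) = mex{} = 0
g(6) = mex{} = 0
g(7) = mex{0} = 1
g(8) = mex{0} = 1
g(9) = mex{0} = 1
g(10) = mex{0} = 1
g(11) = mex{0} = 1
g(12) = mex{0} = 1
The P-positions (g = 0) in 0..12 are 0, 1, 2, 3, 4, 5, 6.

0, 1, 2, 3, 4, 5, 6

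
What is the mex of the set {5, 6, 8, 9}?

0

0 is not in the set, so the mex is 0.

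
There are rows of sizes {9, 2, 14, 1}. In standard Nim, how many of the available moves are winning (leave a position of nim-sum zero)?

Nim-sum: 9 ^ 2 ^ 14 ^ 1 = 4.
The overall nim-sum is X = 4. A row of size p has a winning move iff p XOR X < p (reduce it to p XOR X).
  9: 9 XOR 4 = 13 ≥ 9 — no move.
  2: 2 XOR 4 = 6 ≥ 2 — no move.
  14: 14 XOR 4 = 10 < 14 — winning move (to 10).
  1: 1 XOR 4 = 5 ≥ 1 — no move.
That gives 1 winning move.

1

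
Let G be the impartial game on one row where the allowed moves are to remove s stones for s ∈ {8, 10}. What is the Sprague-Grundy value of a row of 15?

1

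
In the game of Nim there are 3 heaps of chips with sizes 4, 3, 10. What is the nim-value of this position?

13

Compute the nim-sum pairwise:
4 XOR 3 = 7
7 XOR 10 = 13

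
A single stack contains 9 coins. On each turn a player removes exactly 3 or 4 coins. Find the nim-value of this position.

Compute g(0), g(1), … for moves {3, 4}:
k:     0  1  2  3  4  5  6  7  8  9
g(k):  0  0  0  1  1  1  2  0  0  0
So g(9) = 0.

0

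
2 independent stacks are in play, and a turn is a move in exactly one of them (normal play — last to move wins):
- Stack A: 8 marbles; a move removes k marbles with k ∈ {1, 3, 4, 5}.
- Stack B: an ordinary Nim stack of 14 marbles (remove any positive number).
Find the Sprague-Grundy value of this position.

14

Grundy values for stack A (subtraction set {1, 3, 4, 5}):
k:     0  1  2  3  4  5  6  7  8
g(k):  0  1  0  1  2  3  2  3  0
So g(8) = 0.
Stack B is a plain Nim stack of size 14, so its Grundy value is 14.
By the Sprague-Grundy theorem, the Grundy value of a sum of independent games is the XOR of the component values.
Combined value = 0 XOR 14 = 14.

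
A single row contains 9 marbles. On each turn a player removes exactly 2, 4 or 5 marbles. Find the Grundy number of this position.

1

Grundy values for subtraction set {2, 4, 5}:
k:     0  1  2  3  4  5  6  7  8  9
g(k):  0  0  1  1  2  2  3  0  0  1
So g(9) = 1.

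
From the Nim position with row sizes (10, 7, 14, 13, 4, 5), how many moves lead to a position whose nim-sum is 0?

3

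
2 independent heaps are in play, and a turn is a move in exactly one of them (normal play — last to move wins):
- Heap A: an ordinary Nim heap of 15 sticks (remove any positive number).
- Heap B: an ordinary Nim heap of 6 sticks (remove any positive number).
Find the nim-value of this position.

Heap A is a plain Nim heap of size 15, so its Grundy value is 15.
Heap B is a plain Nim heap of size 6, so its Grundy value is 6.
By the Sprague-Grundy theorem, the Grundy value of a sum of independent games is the XOR of the component values.
Combined value = 15 ⊕ 6 = 9.

9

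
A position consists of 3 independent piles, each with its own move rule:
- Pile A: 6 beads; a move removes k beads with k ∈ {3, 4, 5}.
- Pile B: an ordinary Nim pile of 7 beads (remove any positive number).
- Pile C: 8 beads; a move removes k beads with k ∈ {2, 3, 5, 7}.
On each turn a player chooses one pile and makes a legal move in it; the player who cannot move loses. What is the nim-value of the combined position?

1

Build the Grundy sequence for pile A with g(k) = mex{g(k−s) : s ∈ {3, 4, 5}, s ≤ k}:
k:     0  1  2  3  4  5  6
g(k):  0  0  0  1  1  1  2
So g(6) = 2.
Pile B is a plain Nim pile of size 7, so its Grundy value is 7.
Build the Grundy sequence for pile C with g(k) = mex{g(k−s) : s ∈ {2, 3, 5, 7}, s ≤ k}:
g(0) = mex{} = 0
g(1) = mex{} = 0
g(2) = mex{0} = 1
g(3) = mex{0} = 1
g(4) = mex{0,1} = 2
g(5) = mex{0,1} = 2
g(6) = mex{0,1,2} = 3
g(7) = mex{0,1,2} = 3
g(8) = mex{0,1,2,3} = 4
So g(8) = 4.
By the Sprague-Grundy theorem, the Grundy value of a sum of independent games is the XOR of the component values.
Combined value = 2 ⊕ 7 ⊕ 4 = 1.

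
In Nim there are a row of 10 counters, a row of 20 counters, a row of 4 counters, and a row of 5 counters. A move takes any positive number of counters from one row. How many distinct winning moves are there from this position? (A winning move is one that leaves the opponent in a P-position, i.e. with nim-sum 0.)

Compute the nim-sum pairwise:
10 ⊕ 20 = 30
30 ⊕ 4 = 26
26 ⊕ 5 = 31
The overall nim-sum is X = 31. A row of size p has a winning move iff p XOR X < p (reduce it to p XOR X).
  10: 10 XOR 31 = 21 ≥ 10 — no move.
  20: 20 XOR 31 = 11 < 20 — winning move (to 11).
  4: 4 XOR 31 = 27 ≥ 4 — no move.
  5: 5 XOR 31 = 26 ≥ 5 — no move.
That gives 1 winning move.

1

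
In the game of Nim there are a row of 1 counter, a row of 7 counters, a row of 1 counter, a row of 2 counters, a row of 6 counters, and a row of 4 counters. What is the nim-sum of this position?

Nim-sum: 1 XOR 7 XOR 1 XOR 2 XOR 6 XOR 4 = 7.

7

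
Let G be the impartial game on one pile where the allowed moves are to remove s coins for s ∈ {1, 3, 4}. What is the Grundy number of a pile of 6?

Compute g(0), g(1), … for moves {1, 3, 4}:
k:     0  1  2  3  4  5  6
g(k):  0  1  0  1  2  3  2
So g(6) = 2.

2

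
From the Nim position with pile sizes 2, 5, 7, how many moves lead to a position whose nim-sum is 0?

0

Nim-sum: 2 ⊕ 5 ⊕ 7 = 0.
The nim-sum is already 0, so every move leaves a nonzero nim-sum — there are no winning moves.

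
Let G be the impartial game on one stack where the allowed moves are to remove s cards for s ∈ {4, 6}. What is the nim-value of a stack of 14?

1

Build the Grundy sequence with g(k) = mex{g(k−s) : s ∈ {4, 6}, s ≤ k}:
k:     0  1  2  3  4  5  6  7  8  9 10 11 12 13 14
g(k):  0  0  0  0  1  1  1  1  2  2  0  0  0  0  1
So g(14) = 1.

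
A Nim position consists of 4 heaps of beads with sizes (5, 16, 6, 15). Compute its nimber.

Nim-sum: 5 ^ 16 ^ 6 ^ 15 = 28.

28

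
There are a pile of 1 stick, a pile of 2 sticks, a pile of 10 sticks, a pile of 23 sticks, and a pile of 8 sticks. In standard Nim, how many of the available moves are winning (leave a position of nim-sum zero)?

1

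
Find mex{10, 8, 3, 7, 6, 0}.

1

0 is in the set but 1 is not, so the mex is 1.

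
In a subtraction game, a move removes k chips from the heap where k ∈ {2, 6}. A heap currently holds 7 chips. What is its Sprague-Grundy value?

Compute g(0), g(1), … for moves {2, 6}:
k:     0  1  2  3  4  5  6  7
g(k):  0  0  1  1  0  0  1  1
So g(7) = 1.

1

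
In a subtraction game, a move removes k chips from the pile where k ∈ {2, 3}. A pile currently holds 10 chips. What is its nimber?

0

Grundy values for subtraction set {2, 3}:
g(0) = mex{} = 0
g(1) = mex{} = 0
g(2) = mex{0} = 1
g(3) = mex{0} = 1
g(4) = mex{0,1} = 2
g(5) = mex{1} = 0
g(6) = mex{1,2} = 0
g(7) = mex{0,2} = 1
g(8) = mex{0} = 1
g(9) = mex{0,1} = 2
g(10) = mex{1} = 0
So g(10) = 0.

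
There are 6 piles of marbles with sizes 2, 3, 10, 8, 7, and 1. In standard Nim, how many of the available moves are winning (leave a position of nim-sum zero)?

Nim-sum: 2 ^ 3 ^ 10 ^ 8 ^ 7 ^ 1 = 5.
The overall nim-sum is X = 5. A pile of size p has a winning move iff p XOR X < p (reduce it to p XOR X).
  2: 2 XOR 5 = 7 ≥ 2 — no move.
  3: 3 XOR 5 = 6 ≥ 3 — no move.
  10: 10 XOR 5 = 15 ≥ 10 — no move.
  8: 8 XOR 5 = 13 ≥ 8 — no move.
  7: 7 XOR 5 = 2 < 7 — winning move (to 2).
  1: 1 XOR 5 = 4 ≥ 1 — no move.
That gives 1 winning move.

1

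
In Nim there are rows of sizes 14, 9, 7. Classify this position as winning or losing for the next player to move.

Nim-sum: 14 ^ 9 ^ 7 = 0.
The nim-sum is 0, so this is a P-position: the player to move is in a losing position under optimal play.

Losing position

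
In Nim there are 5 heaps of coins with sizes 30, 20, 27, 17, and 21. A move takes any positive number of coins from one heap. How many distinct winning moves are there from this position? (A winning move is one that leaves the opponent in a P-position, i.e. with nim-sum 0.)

5

Compute the nim-sum pairwise:
30 ^ 20 = 10
10 ^ 27 = 17
17 ^ 17 = 0
0 ^ 21 = 21
The overall nim-sum is X = 21. A heap of size p has a winning move iff p XOR X < p (reduce it to p XOR X).
  30: 30 XOR 21 = 11 < 30 — winning move (to 11).
  20: 20 XOR 21 = 1 < 20 — winning move (to 1).
  27: 27 XOR 21 = 14 < 27 — winning move (to 14).
  17: 17 XOR 21 = 4 < 17 — winning move (to 4).
  21: 21 XOR 21 = 0 < 21 — winning move (to 0).
That gives 5 winning moves.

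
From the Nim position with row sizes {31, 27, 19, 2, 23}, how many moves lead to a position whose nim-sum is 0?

Nim-sum: 31 ⊕ 27 ⊕ 19 ⊕ 2 ⊕ 23 = 2.
The overall nim-sum is X = 2. A row of size p has a winning move iff p XOR X < p (reduce it to p XOR X).
  31: 31 XOR 2 = 29 < 31 — winning move (to 29).
  27: 27 XOR 2 = 25 < 27 — winning move (to 25).
  19: 19 XOR 2 = 17 < 19 — winning move (to 17).
  2: 2 XOR 2 = 0 < 2 — winning move (to 0).
  23: 23 XOR 2 = 21 < 23 — winning move (to 21).
That gives 5 winning moves.

5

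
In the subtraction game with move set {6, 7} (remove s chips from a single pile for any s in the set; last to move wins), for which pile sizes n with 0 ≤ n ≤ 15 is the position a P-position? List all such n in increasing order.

0, 1, 2, 3, 4, 5, 13, 14, 15

Grundy values for subtraction set {6, 7}:
k:     0  1  2  3  4  5  6  7  8  9 10 11 12 13 14 15
g(k):  0  0  0  0  0  0  1  1  1  1  1  1  2  0  0  0
The P-positions (g = 0) in 0..15 are 0, 1, 2, 3, 4, 5, 13, 14, 15.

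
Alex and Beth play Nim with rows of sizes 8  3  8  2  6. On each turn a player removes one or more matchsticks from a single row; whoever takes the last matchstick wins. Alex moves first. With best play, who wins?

Alex wins

Nim-sum: 8 ⊕ 3 ⊕ 8 ⊕ 2 ⊕ 6 = 7.
The nim-sum is 7 ≠ 0, so this is an N-position: the player to move can win; Alex has a winning move.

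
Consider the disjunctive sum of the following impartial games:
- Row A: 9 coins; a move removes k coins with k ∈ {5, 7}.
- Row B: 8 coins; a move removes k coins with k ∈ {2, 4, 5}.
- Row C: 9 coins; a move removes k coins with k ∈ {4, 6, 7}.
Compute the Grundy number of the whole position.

Grundy values for row A (subtraction set {5, 7}):
g(0) = mex{} = 0
g(1) = mex{} = 0
g(2) = mex{} = 0
g(3) = mex{} = 0
g(4) = mex{} = 0
g(5) = mex{0} = 1
g(6) = mex{0} = 1
g(7) = mex{0} = 1
g(8) = mex{0} = 1
g(9) = mex{0} = 1
So g(9) = 1.
Build the Grundy sequence for row B with g(k) = mex{g(k−s) : s ∈ {2, 4, 5}, s ≤ k}:
k:     0  1  2  3  4  5  6  7  8
g(k):  0  0  1  1  2  2  3  0  0
So g(8) = 0.
For row C, compute g(0), g(1), … with moves {4, 6, 7}:
k:     0  1  2  3  4  5  6  7  8  9
g(k):  0  0  0  0  1  1  1  1  2  2
So g(9) = 2.
The value of a disjunctive sum is the nim-sum of the parts.
Combined value = 1 XOR 0 XOR 2 = 3.

3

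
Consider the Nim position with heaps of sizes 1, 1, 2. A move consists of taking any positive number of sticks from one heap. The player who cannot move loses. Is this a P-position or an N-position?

In binary:
  01  (1)
  01  (1)
  10  (2)
  --
  10  (2)
The nim-sum is 2 ≠ 0, so this is an N-position: the player to move can win.

N-position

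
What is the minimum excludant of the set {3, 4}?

0 is not in the set, so the mex is 0.

0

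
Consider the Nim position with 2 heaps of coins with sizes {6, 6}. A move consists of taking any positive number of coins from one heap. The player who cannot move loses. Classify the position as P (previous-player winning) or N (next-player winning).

Nim-sum: 6 ^ 6 = 0.
The nim-sum is 0, so this is a P-position: the player to move is in a losing position under optimal play.

P-position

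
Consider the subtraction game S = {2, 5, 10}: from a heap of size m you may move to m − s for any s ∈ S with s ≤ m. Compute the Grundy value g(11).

2

Build the Grundy sequence with g(k) = mex{g(k−s) : s ∈ {2, 5, 10}, s ≤ k}:
g(0) = mex{} = 0
g(1) = mex{} = 0
g(2) = mex{0} = 1
g(3) = mex{0} = 1
g(4) = mex{1} = 0
g(5) = mex{0,1} = 2
g(6) = mex{0} = 1
g(7) = mex{1,2} = 0
g(8) = mex{1} = 0
g(9) = mex{0} = 1
g(10) = mex{0,2} = 1
g(11) = mex{0,1} = 2
So g(11) = 2.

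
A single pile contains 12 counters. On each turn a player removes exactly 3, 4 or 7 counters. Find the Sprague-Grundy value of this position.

0

Grundy values for subtraction set {3, 4, 7}:
g(0) = mex{} = 0
g(1) = mex{} = 0
g(2) = mex{} = 0
g(3) = mex{0} = 1
g(4) = mex{0} = 1
g(5) = mex{0} = 1
g(6) = mex{0,1} = 2
g(7) = mex{0,1} = 2
g(8) = mex{0,1} = 2
g(9) = mex{0,1,2} = 3
g(10) = mex{1,2} = 0
g(11) = mex{1,2} = 0
g(12) = mex{1,2,3} = 0
So g(12) = 0.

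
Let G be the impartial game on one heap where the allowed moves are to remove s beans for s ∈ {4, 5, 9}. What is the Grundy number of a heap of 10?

Grundy values for subtraction set {4, 5, 9}:
g(0) = mex{} = 0
g(1) = mex{} = 0
g(2) = mex{} = 0
g(3) = mex{} = 0
g(4) = mex{0} = 1
g(5) = mex{0} = 1
g(6) = mex{0} = 1
g(7) = mex{0} = 1
g(8) = mex{0,1} = 2
g(9) = mex{0,1} = 2
g(10) = mex{0,1} = 2
So g(10) = 2.

2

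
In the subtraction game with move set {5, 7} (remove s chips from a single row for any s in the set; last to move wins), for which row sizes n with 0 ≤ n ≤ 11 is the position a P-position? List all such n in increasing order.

Compute g(0), g(1), … for moves {5, 7}:
g(0) = mex{} = 0
g(1) = mex{} = 0
g(2) = mex{} = 0
g(3) = mex{} = 0
g(4) = mex{} = 0
g(5) = mex{0} = 1
g(6) = mex{0} = 1
g(7) = mex{0} = 1
g(8) = mex{0} = 1
g(9) = mex{0} = 1
g(10) = mex{0,1} = 2
g(11) = mex{0,1} = 2
The P-positions (g = 0) in 0..11 are 0, 1, 2, 3, 4.

0, 1, 2, 3, 4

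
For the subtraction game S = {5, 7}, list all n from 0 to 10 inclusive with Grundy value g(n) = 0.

0, 1, 2, 3, 4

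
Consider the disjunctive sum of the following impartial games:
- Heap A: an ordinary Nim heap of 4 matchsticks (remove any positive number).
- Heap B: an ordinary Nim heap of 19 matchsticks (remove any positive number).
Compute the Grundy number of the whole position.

Heap A is a plain Nim heap of size 4, so its Grundy value is 4.
Heap B is a plain Nim heap of size 19, so its Grundy value is 19.
By the Sprague-Grundy theorem, the Grundy value of a sum of independent games is the XOR of the component values.
Combined value = 4 ⊕ 19 = 23.

23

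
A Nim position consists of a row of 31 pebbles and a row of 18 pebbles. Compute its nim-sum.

13

Compute the nim-sum pairwise:
31 ⊕ 18 = 13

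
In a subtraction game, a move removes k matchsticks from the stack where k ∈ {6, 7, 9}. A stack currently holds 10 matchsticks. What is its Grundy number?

Grundy values for subtraction set {6, 7, 9}:
k:     0  1  2  3  4  5  6  7  8  9 10
g(k):  0  0  0  0  0  0  1  1  1  1  1
So g(10) = 1.

1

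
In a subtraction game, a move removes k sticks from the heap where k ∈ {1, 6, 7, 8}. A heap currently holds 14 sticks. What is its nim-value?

Grundy values for subtraction set {1, 6, 7, 8}:
k:     0  1  2  3  4  5  6  7  8  9 10 11 12 13 14
g(k):  0  1  0  1  0  1  2  3  2  3  2  3  4  0  1
So g(14) = 1.

1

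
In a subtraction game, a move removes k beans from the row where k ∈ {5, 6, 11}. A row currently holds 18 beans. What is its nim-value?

0

Grundy values for subtraction set {5, 6, 11}:
k:     0  1  2  3  4  5  6  7  8  9 10 11 12 13 14 15 16 17 18
g(k):  0  0  0  0  0  1  1  1  1  1  2  2  2  2  2  3  0  0  0
So g(18) = 0.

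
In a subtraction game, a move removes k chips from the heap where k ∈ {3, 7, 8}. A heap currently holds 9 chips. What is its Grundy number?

Build the Grundy sequence with g(k) = mex{g(k−s) : s ∈ {3, 7, 8}, s ≤ k}:
g(0) = mex{} = 0
g(1) = mex{} = 0
g(2) = mex{} = 0
g(3) = mex{0} = 1
g(4) = mex{0} = 1
g(5) = mex{0} = 1
g(6) = mex{1} = 0
g(7) = mex{0,1} = 2
g(8) = mex{0,1} = 2
g(9) = mex{0} = 1
So g(9) = 1.

1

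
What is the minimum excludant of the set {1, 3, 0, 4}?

2

The values 0, 1 are all present; 2 is the first non-negative integer missing from the set.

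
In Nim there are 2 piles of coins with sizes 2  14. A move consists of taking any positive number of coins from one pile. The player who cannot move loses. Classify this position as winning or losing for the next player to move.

Write each in binary and XOR column by column:
  0010  (2)
  1110  (14)
  ----
  1100  (12)
The nim-sum is 12 ≠ 0, so this is an N-position: the player to move can win.

Winning position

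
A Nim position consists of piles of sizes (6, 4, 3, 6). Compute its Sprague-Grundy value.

7

Nim-sum: 6 XOR 4 XOR 3 XOR 6 = 7.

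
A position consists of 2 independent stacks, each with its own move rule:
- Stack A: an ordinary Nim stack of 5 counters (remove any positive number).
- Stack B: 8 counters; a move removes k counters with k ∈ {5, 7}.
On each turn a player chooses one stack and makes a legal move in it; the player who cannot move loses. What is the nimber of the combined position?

Stack A is a plain Nim stack of size 5, so its Grundy value is 5.
For stack B, compute g(0), g(1), … with moves {5, 7}:
g(0) = mex{} = 0
g(1) = mex{} = 0
g(2) = mex{} = 0
g(3) = mex{} = 0
g(4) = mex{} = 0
g(5) = mex{0} = 1
g(6) = mex{0} = 1
g(7) = mex{0} = 1
g(8) = mex{0} = 1
So g(8) = 1.
By the Sprague-Grundy theorem, the Grundy value of a sum of independent games is the XOR of the component values.
Combined value = 5 ⊕ 1 = 4.

4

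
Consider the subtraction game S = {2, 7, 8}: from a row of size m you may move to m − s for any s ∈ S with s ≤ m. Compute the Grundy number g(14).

Build the Grundy sequence with g(k) = mex{g(k−s) : s ∈ {2, 7, 8}, s ≤ k}:
k:     0  1  2  3  4  5  6  7  8  9 10 11 12 13 14
g(k):  0  0  1  1  0  0  1  1  2  2  0  3  1  2  0
So g(14) = 0.

0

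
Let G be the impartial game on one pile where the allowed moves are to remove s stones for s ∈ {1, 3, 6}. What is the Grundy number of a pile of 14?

1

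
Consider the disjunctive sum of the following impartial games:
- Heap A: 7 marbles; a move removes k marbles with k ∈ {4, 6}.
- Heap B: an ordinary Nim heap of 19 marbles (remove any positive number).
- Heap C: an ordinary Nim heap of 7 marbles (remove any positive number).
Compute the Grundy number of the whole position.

21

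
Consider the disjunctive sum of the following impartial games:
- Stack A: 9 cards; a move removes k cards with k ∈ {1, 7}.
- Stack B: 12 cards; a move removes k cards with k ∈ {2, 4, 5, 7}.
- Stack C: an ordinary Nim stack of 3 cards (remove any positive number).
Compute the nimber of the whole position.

Grundy values for stack A (subtraction set {1, 7}):
g(0) = mex{} = 0
g(1) = mex{0} = 1
g(2) = mex{1} = 0
g(3) = mex{0} = 1
g(4) = mex{1} = 0
g(5) = mex{0} = 1
g(6) = mex{1} = 0
g(7) = mex{0} = 1
g(8) = mex{1} = 0
g(9) = mex{0} = 1
So g(9) = 1.
Grundy values for stack B (subtraction set {2, 4, 5, 7}):
g(0) = mex{} = 0
g(1) = mex{} = 0
g(2) = mex{0} = 1
g(3) = mex{0} = 1
g(4) = mex{0,1} = 2
g(5) = mex{0,1} = 2
g(6) = mex{0,1,2} = 3
g(7) = mex{0,1,2} = 3
g(8) = mex{0,1,2,3} = 4
g(9) = mex{1,2,3} = 0
g(10) = mex{1,2,3,4} = 0
g(11) = mex{0,2,3} = 1
g(12) = mex{0,2,3,4} = 1
So g(12) = 1.
Stack C is a plain Nim stack of size 3, so its Grundy value is 3.
By the Sprague-Grundy theorem, the Grundy value of a sum of independent games is the XOR of the component values.
Combined value = 1 ⊕ 1 ⊕ 3 = 3.

3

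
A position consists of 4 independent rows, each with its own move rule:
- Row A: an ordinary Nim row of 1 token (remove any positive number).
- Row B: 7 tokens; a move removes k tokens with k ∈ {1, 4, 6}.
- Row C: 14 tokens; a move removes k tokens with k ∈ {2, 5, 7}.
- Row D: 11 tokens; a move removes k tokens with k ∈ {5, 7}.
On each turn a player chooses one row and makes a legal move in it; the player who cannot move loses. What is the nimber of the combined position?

Row A is a plain Nim row of size 1, so its Grundy value is 1.
Build the Grundy sequence for row B with g(k) = mex{g(k−s) : s ∈ {1, 4, 6}, s ≤ k}:
g(0) = mex{} = 0
g(1) = mex{0} = 1
g(2) = mex{1} = 0
g(3) = mex{0} = 1
g(4) = mex{0,1} = 2
g(5) = mex{1,2} = 0
g(6) = mex{0} = 1
g(7) = mex{1} = 0
So g(7) = 0.
Build the Grundy sequence for row C with g(k) = mex{g(k−s) : s ∈ {2, 5, 7}, s ≤ k}:
k:     0  1  2  3  4  5  6  7  8  9 10 11 12 13 14
g(k):  0  0  1  1  0  2  1  3  2  2  0  3  1  0  0
So g(14) = 0.
For row D, compute g(0), g(1), … with moves {5, 7}:
g(0) = mex{} = 0
g(1) = mex{} = 0
g(2) = mex{} = 0
g(3) = mex{} = 0
g(4) = mex{} = 0
g(5) = mex{0} = 1
g(6) = mex{0} = 1
g(7) = mex{0} = 1
g(8) = mex{0} = 1
g(9) = mex{0} = 1
g(10) = mex{0,1} = 2
g(11) = mex{0,1} = 2
So g(11) = 2.
The value of a disjunctive sum is the nim-sum of the parts.
Combined value = 1 XOR 0 XOR 0 XOR 2 = 3.

3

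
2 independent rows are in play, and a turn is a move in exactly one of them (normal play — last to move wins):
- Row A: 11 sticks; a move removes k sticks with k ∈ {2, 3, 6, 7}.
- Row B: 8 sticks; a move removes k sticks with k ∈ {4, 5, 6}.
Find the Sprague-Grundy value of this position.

Build the Grundy sequence for row A with g(k) = mex{g(k−s) : s ∈ {2, 3, 6, 7}, s ≤ k}:
k:     0  1  2  3  4  5  6  7  8  9 10 11
g(k):  0  0  1  1  2  0  3  1  2  0  0  1
So g(11) = 1.
Build the Grundy sequence for row B with g(k) = mex{g(k−s) : s ∈ {4, 5, 6}, s ≤ k}:
k:     0  1  2  3  4  5  6  7  8
g(k):  0  0  0  0  1  1  1  1  2
So g(8) = 2.
By the Sprague-Grundy theorem, the Grundy value of a sum of independent games is the XOR of the component values.
Combined value = 1 XOR 2 = 3.

3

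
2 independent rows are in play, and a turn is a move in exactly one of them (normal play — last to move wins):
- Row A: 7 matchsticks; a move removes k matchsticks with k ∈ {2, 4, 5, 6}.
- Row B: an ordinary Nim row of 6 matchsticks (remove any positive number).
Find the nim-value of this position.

Grundy values for row A (subtraction set {2, 4, 5, 6}):
g(0) = mex{} = 0
g(1) = mex{} = 0
g(2) = mex{0} = 1
g(3) = mex{0} = 1
g(4) = mex{0,1} = 2
g(5) = mex{0,1} = 2
g(6) = mex{0,1,2} = 3
g(7) = mex{0,1,2} = 3
So g(7) = 3.
Row B is a plain Nim row of size 6, so its Grundy value is 6.
By the Sprague-Grundy theorem, the Grundy value of a sum of independent games is the XOR of the component values.
Combined value = 3 XOR 6 = 5.

5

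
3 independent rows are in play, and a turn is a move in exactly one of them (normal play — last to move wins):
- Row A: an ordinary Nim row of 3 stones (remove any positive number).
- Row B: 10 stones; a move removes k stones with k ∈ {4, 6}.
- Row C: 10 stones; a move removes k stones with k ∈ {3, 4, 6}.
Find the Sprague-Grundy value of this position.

Row A is a plain Nim row of size 3, so its Grundy value is 3.
For row B, compute g(0), g(1), … with moves {4, 6}:
g(0) = mex{} = 0
g(1) = mex{} = 0
g(2) = mex{} = 0
g(3) = mex{} = 0
g(4) = mex{0} = 1
g(5) = mex{0} = 1
g(6) = mex{0} = 1
g(7) = mex{0} = 1
g(8) = mex{0,1} = 2
g(9) = mex{0,1} = 2
g(10) = mex{1} = 0
So g(10) = 0.
Build the Grundy sequence for row C with g(k) = mex{g(k−s) : s ∈ {3, 4, 6}, s ≤ k}:
k:     0  1  2  3  4  5  6  7  8  9 10
g(k):  0  0  0  1  1  1  2  2  2  0  0
So g(10) = 0.
By the Sprague-Grundy theorem, the Grundy value of a sum of independent games is the XOR of the component values.
Combined value = 3 ⊕ 0 ⊕ 0 = 3.

3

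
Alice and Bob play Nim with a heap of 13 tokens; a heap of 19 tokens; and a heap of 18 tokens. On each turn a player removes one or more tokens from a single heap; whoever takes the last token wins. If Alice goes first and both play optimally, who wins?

Nim-sum: 13 ⊕ 19 ⊕ 18 = 12.
The nim-sum is 12 ≠ 0, so this is an N-position: the player to move can win; Alice has a winning move.

Alice wins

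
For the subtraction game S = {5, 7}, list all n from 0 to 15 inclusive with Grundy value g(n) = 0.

0, 1, 2, 3, 4, 12, 13, 14, 15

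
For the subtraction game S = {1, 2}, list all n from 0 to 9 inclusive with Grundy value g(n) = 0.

0, 3, 6, 9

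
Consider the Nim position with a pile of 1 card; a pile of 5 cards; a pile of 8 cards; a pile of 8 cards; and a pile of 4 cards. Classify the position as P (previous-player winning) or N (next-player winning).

P-position

Bitwise XOR of the heap sizes:
  0001  (1)
  0101  (5)
  1000  (8)
  1000  (8)
  0100  (4)
  ----
  0000  (0)
The nim-sum is 0, so this is a P-position: the player to move is in a losing position under optimal play.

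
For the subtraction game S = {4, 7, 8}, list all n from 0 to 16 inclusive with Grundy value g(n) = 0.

0, 1, 2, 3, 12, 13, 14, 15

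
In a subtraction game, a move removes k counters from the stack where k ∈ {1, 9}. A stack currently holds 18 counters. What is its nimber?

0

Compute g(0), g(1), … for moves {1, 9}:
k:     0  1  2  3  4  5  6  7  8  9 10 11 12 13 14 15 16 17 18
g(k):  0  1  0  1  0  1  0  1  0  1  0  1  0  1  0  1  0  1  0
So g(18) = 0.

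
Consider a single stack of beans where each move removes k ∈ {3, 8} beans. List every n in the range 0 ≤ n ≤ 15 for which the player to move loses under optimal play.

Build the Grundy sequence with g(k) = mex{g(k−s) : s ∈ {3, 8}, s ≤ k}:
k:     0  1  2  3  4  5  6  7  8  9 10 11 12 13 14 15
g(k):  0  0  0  1  1  1  0  0  2  1  1  0  0  0  1  1
The P-positions (g = 0) in 0..15 are 0, 1, 2, 6, 7, 11, 12, 13.

0, 1, 2, 6, 7, 11, 12, 13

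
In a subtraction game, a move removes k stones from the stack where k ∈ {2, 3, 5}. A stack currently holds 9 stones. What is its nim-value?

1

Compute g(0), g(1), … for moves {2, 3, 5}:
g(0) = mex{} = 0
g(1) = mex{} = 0
g(2) = mex{0} = 1
g(3) = mex{0} = 1
g(4) = mex{0,1} = 2
g(5) = mex{0,1} = 2
g(6) = mex{0,1,2} = 3
g(7) = mex{1,2} = 0
g(8) = mex{1,2,3} = 0
g(9) = mex{0,2,3} = 1
So g(9) = 1.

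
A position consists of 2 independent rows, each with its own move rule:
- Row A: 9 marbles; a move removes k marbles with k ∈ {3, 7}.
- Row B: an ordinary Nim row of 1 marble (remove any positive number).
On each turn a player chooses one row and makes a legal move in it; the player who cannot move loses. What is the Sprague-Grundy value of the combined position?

For row A, compute g(0), g(1), … with moves {3, 7}:
g(0) = mex{} = 0
g(1) = mex{} = 0
g(2) = mex{} = 0
g(3) = mex{0} = 1
g(4) = mex{0} = 1
g(5) = mex{0} = 1
g(6) = mex{1} = 0
g(7) = mex{0,1} = 2
g(8) = mex{0,1} = 2
g(9) = mex{0} = 1
So g(9) = 1.
Row B is a plain Nim row of size 1, so its Grundy value is 1.
The value of a disjunctive sum is the nim-sum of the parts.
Combined value = 1 XOR 1 = 0.

0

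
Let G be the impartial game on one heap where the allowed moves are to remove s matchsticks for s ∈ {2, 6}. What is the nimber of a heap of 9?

Build the Grundy sequence with g(k) = mex{g(k−s) : s ∈ {2, 6}, s ≤ k}:
k:     0  1  2  3  4  5  6  7  8  9
g(k):  0  0  1  1  0  0  1  1  0  0
So g(9) = 0.

0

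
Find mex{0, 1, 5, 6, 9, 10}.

2

The values 0, 1 are all present; 2 is the first non-negative integer missing from the set.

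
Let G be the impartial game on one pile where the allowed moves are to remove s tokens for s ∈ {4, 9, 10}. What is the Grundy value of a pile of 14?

Grundy values for subtraction set {4, 9, 10}:
g(0) = mex{} = 0
g(1) = mex{} = 0
g(2) = mex{} = 0
g(3) = mex{} = 0
g(4) = mex{0} = 1
g(5) = mex{0} = 1
g(6) = mex{0} = 1
g(7) = mex{0} = 1
g(8) = mex{1} = 0
g(9) = mex{0,1} = 2
g(10) = mex{0,1} = 2
g(11) = mex{0,1} = 2
g(12) = mex{0} = 1
g(13) = mex{0,1,2} = 3
g(14) = mex{1,2} = 0
So g(14) = 0.

0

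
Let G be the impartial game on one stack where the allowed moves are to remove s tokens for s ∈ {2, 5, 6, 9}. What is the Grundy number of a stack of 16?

Build the Grundy sequence with g(k) = mex{g(k−s) : s ∈ {2, 5, 6, 9}, s ≤ k}:
k:     0  1  2  3  4  5  6  7  8  9 10 11 12 13 14 15 16
g(k):  0  0  1  1  0  2  1  3  0  2  1  0  0  1  1  0  2
So g(16) = 2.

2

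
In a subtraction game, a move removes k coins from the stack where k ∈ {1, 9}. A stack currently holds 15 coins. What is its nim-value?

Build the Grundy sequence with g(k) = mex{g(k−s) : s ∈ {1, 9}, s ≤ k}:
k:     0  1  2  3  4  5  6  7  8  9 10 11 12 13 14 15
g(k):  0  1  0  1  0  1  0  1  0  1  0  1  0  1  0  1
So g(15) = 1.

1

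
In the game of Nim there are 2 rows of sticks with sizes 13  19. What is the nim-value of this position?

30

Compute the nim-sum pairwise:
13 ⊕ 19 = 30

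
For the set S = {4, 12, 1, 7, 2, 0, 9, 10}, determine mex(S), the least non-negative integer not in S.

3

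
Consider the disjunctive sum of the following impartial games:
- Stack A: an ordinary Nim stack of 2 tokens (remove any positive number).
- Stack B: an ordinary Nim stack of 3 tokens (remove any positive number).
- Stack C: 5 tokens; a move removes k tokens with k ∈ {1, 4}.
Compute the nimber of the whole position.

Stack A is a plain Nim stack of size 2, so its Grundy value is 2.
Stack B is a plain Nim stack of size 3, so its Grundy value is 3.
Grundy values for stack C (subtraction set {1, 4}):
k:     0  1  2  3  4  5
g(k):  0  1  0  1  2  0
So g(5) = 0.
By the Sprague-Grundy theorem, the Grundy value of a sum of independent games is the XOR of the component values.
Combined value = 2 XOR 3 XOR 0 = 1.

1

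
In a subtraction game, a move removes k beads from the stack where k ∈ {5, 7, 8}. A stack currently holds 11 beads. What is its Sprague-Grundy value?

Build the Grundy sequence with g(k) = mex{g(k−s) : s ∈ {5, 7, 8}, s ≤ k}:
k:     0  1  2  3  4  5  6  7  8  9 10 11
g(k):  0  0  0  0  0  1  1  1  1  1  2  2
So g(11) = 2.

2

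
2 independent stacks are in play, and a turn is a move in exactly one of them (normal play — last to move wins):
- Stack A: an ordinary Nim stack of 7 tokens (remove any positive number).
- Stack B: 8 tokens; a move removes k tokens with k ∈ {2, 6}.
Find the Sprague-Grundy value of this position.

7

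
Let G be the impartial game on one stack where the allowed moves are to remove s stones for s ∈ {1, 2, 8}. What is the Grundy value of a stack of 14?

2

Build the Grundy sequence with g(k) = mex{g(k−s) : s ∈ {1, 2, 8}, s ≤ k}:
g(0) = mex{} = 0
g(1) = mex{0} = 1
g(2) = mex{0,1} = 2
g(3) = mex{1,2} = 0
g(4) = mex{0,2} = 1
g(5) = mex{0,1} = 2
g(6) = mex{1,2} = 0
g(7) = mex{0,2} = 1
g(8) = mex{0,1} = 2
g(9) = mex{1,2} = 0
g(10) = mex{0,2} = 1
g(11) = mex{0,1} = 2
g(12) = mex{1,2} = 0
g(13) = mex{0,2} = 1
g(14) = mex{0,1} = 2
So g(14) = 2.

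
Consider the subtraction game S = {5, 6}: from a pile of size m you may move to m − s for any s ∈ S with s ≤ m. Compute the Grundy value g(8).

Grundy values for subtraction set {5, 6}:
k:     0  1  2  3  4  5  6  7  8
g(k):  0  0  0  0  0  1  1  1  1
So g(8) = 1.

1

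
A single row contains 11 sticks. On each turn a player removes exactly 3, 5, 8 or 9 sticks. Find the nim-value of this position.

3

Compute g(0), g(1), … for moves {3, 5, 8, 9}:
k:     0  1  2  3  4  5  6  7  8  9 10 11
g(k):  0  0  0  1  1  1  2  2  2  3  3  3
So g(11) = 3.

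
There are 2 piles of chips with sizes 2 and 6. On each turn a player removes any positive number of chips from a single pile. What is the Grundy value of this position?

4

Compute the nim-sum pairwise:
2 XOR 6 = 4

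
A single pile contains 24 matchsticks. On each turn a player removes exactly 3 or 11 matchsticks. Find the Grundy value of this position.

Compute g(0), g(1), … for moves {3, 11}:
k:     0  1  2  3  4  5  6  7  8  9 10 11 12 13 14 15 16 17 18 19 20 21 22 23 24
g(k):  0  0  0  1  1  1  0  0  0  1  1  1  2  2  0  0  0  1  1  1  0  0  0  1  1
So g(24) = 1.

1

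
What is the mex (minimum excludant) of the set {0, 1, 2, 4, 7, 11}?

3

The values 0, 1, 2 are all present; 3 is the first non-negative integer missing from the set.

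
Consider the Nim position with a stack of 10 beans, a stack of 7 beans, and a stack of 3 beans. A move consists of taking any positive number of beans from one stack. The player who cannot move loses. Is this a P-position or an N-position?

Write each in binary and XOR column by column:
  1010  (10)
  0111  (7)
  0011  (3)
  ----
  1110  (14)
The nim-sum is 14 ≠ 0, so this is an N-position: the player to move can win.

N-position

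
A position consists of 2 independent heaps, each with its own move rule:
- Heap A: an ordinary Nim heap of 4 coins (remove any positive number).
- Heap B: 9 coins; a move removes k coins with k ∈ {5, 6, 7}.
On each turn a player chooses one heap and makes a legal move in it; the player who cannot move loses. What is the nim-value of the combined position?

5

Heap A is a plain Nim heap of size 4, so its Grundy value is 4.
For heap B, compute g(0), g(1), … with moves {5, 6, 7}:
k:     0  1  2  3  4  5  6  7  8  9
g(k):  0  0  0  0  0  1  1  1  1  1
So g(9) = 1.
By the Sprague-Grundy theorem, the Grundy value of a sum of independent games is the XOR of the component values.
Combined value = 4 XOR 1 = 5.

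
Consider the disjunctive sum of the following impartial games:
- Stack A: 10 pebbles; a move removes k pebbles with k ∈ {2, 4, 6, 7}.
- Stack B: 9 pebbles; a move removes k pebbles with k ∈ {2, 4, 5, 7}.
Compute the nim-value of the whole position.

0

For stack A, compute g(0), g(1), … with moves {2, 4, 6, 7}:
g(0) = mex{} = 0
g(1) = mex{} = 0
g(2) = mex{0} = 1
g(3) = mex{0} = 1
g(4) = mex{0,1} = 2
g(5) = mex{0,1} = 2
g(6) = mex{0,1,2} = 3
g(7) = mex{0,1,2} = 3
g(8) = mex{0,1,2,3} = 4
g(9) = mex{1,2,3} = 0
g(10) = mex{1,2,3,4} = 0
So g(10) = 0.
Build the Grundy sequence for stack B with g(k) = mex{g(k−s) : s ∈ {2, 4, 5, 7}, s ≤ k}:
g(0) = mex{} = 0
g(1) = mex{} = 0
g(2) = mex{0} = 1
g(3) = mex{0} = 1
g(4) = mex{0,1} = 2
g(5) = mex{0,1} = 2
g(6) = mex{0,1,2} = 3
g(7) = mex{0,1,2} = 3
g(8) = mex{0,1,2,3} = 4
g(9) = mex{1,2,3} = 0
So g(9) = 0.
By the Sprague-Grundy theorem, the Grundy value of a sum of independent games is the XOR of the component values.
Combined value = 0 XOR 0 = 0.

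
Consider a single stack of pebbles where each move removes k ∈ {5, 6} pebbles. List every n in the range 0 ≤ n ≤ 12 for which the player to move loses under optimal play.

0, 1, 2, 3, 4, 11, 12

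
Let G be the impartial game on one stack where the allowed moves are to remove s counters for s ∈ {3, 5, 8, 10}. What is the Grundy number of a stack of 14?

Grundy values for subtraction set {3, 5, 8, 10}:
k:     0  1  2  3  4  5  6  7  8  9 10 11 12 13 14
g(k):  0  0  0  1  1  1  2  2  2  3  3  3  4  0  0
So g(14) = 0.

0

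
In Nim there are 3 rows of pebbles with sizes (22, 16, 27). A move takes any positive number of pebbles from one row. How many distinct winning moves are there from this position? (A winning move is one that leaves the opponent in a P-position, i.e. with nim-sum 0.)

In binary:
  10110  (22)
  10000  (16)
  11011  (27)
  -----
  11101  (29)
The overall nim-sum is X = 29. A row of size p has a winning move iff p XOR X < p (reduce it to p XOR X).
  22: 22 XOR 29 = 11 < 22 — winning move (to 11).
  16: 16 XOR 29 = 13 < 16 — winning move (to 13).
  27: 27 XOR 29 = 6 < 27 — winning move (to 6).
That gives 3 winning moves.

3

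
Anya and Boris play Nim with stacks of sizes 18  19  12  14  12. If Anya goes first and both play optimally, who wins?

Compute the nim-sum pairwise:
18 ^ 19 = 1
1 ^ 12 = 13
13 ^ 14 = 3
3 ^ 12 = 15
The nim-sum is 15 ≠ 0, so this is an N-position: the player to move can win; Anya has a winning move.

Anya wins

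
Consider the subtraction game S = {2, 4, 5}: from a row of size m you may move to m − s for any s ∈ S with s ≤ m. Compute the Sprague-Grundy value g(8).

Build the Grundy sequence with g(k) = mex{g(k−s) : s ∈ {2, 4, 5}, s ≤ k}:
g(0) = mex{} = 0
g(1) = mex{} = 0
g(2) = mex{0} = 1
g(3) = mex{0} = 1
g(4) = mex{0,1} = 2
g(5) = mex{0,1} = 2
g(6) = mex{0,1,2} = 3
g(7) = mex{1,2} = 0
g(8) = mex{1,2,3} = 0
So g(8) = 0.

0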